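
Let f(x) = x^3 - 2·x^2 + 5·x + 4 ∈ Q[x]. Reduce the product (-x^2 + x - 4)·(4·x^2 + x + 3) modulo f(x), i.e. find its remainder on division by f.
First multiply in Q[x] without reducing: a · b = -4·x^4 + 3·x^3 - 18·x^2 - x - 12. Now divide by f(x) = x^3 - 2·x^2 + 5·x + 4, eliminating the leading term at each step:
  leading term -4·x^4: subtract (-4·x)·f(x) = -4·x^4 + 8·x^3 - 20·x^2 - 16·x, leaving -5·x^3 + 2·x^2 + 15·x - 12
  leading term -5·x^3: subtract (-5)·f(x) = -5·x^3 + 10·x^2 - 25·x - 20, leaving -8·x^2 + 40·x + 8
The degree is now < 3, so this is the remainder. Hence a · b ≡ -8·x^2 + 40·x + 8 in Q[x]/(f).

Final answer: a · b ≡ -8·x^2 + 40·x + 8 (mod f(x))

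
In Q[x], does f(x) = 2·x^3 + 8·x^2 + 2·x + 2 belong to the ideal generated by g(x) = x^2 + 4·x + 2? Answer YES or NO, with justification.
In Q[x] the ideal (g) consists of all multiples of g, so f ∈ (g) iff g | f, i.e. iff the remainder of f on division by g is 0. Divide f by g (g is monic, so eliminate the leading term of the running remainder at each step):
  leading term 2·x^3: subtract (2·x)·g(x) = 2·x^3 + 8·x^2 + 4·x, leaving 2 - 2·x
The remainder r(x) = 2 - 2·x ≠ 0 (and deg r < deg g), so g ∤ f, i.e. f ∉ (g).

Final answer: NO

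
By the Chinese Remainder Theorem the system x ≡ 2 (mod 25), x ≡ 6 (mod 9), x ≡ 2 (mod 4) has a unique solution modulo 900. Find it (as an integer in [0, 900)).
x ≡ 402 (mod 900); the representative in [0, 900) is 402

The moduli 25, 9, 4 are pairwise coprime, so by the CRT there is a unique solution mod 25·9·4 = 900.
Solve by successive substitution. Start with x ≡ 2 (mod 25).
  Combine with x ≡ 6 (mod 9): write x = 2 + 25·t and require 2 + 25·t ≡ 6 (mod 9), i.e. 25·t ≡ 6 − 2 ≡ 4 (mod 9). Since 25^(−1) ≡ 4 (mod 9) (25 ≡ 7 (mod 9)), t ≡ 4·4 ≡ 7 (mod 9). So x ≡ 2 + 25·7 = 177 (mod 225).
  Combine with x ≡ 2 (mod 4): write x = 177 + 225·t and require 177 + 225·t ≡ 2 (mod 4), i.e. 225·t ≡ 2 − 177 ≡ 1 (mod 4). Since 225^(−1) ≡ 1 (mod 4) (225 ≡ 1 (mod 4)), t ≡ 1·1 ≡ 1 (mod 4). So x ≡ 177 + 225·1 = 402 (mod 900).
Unique solution in [0, 900): x = 402.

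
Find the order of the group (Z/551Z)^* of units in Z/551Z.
(Z/551Z)^* consists of the classes a with gcd(a, 551) = 1, so its order is φ(551). φ is multiplicative, with φ(p^e) = p^e − p^(e−1). Factorise 551 = 19 · 29. Then
  φ(551) = (19 − 1) · (29 − 1) = 18 · 28 = 504.
Thus |(Z/551Z)^*| = 504.

Final answer: |(Z/551Z)^*| = 504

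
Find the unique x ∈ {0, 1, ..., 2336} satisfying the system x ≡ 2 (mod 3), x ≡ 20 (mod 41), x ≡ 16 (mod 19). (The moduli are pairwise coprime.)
x ≡ 1004 (mod 2337); the representative in [0, 2337) is 1004

The moduli 3, 41, 19 are pairwise coprime, so by the CRT there is a unique solution mod 3·41·19 = 2337.
Solve by successive substitution. Start with x ≡ 2 (mod 3).
  Combine with x ≡ 20 (mod 41): write x = 2 + 3·t and require 2 + 3·t ≡ 20 (mod 41), i.e. 3·t ≡ 20 − 2 ≡ 18 (mod 41). Since 3^(−1) ≡ 14 (mod 41), t ≡ 14·18 ≡ 6 (mod 41). So x ≡ 2 + 3·6 = 20 (mod 123).
  Combine with x ≡ 16 (mod 19): write x = 20 + 123·t and require 20 + 123·t ≡ 16 (mod 19), i.e. 123·t ≡ 16 − 20 ≡ 15 (mod 19). Since 123^(−1) ≡ 17 (mod 19) (123 ≡ 9 (mod 19)), t ≡ 17·15 ≡ 8 (mod 19). So x ≡ 20 + 123·8 = 1004 (mod 2337).
Unique solution in [0, 2337): x = 1004.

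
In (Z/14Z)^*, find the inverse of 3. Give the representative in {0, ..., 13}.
Apply the extended Euclidean algorithm to (14, 3), tracking rows (r, s, t) with s·14 + t·3 = r. Each division r_prev = q·r_cur + r_new produces the new row as (previous row) − q·(current row):
  row A: (14, 1, 0)   [1·14 + 0·3 = 14]
  row B: (3, 0, 1)   [0·14 + 1·3 = 3]
  14 = 4·3 + 2   → row C = row A − 4·row B = (2, 1, −4)   [check: 1·14 − 4·3 = 2]
  3 = 1·2 + 1   → row D = row B − 1·row C = (1, −1, 5)   [check: −1·14 + 5·3 = 1]
  2 = 2·1 + 0   → remainder 0, stop. gcd = 1 (last nonzero row D).
The gcd is 1, so 3 is invertible mod 14. The last nonzero row gives −1·14 + 5·3 = 1, so t = 5. So 3^(−1) ≡ 5 (mod 14). Verify: 3 · 5 = 15 ≡ 1 (mod 14). ✓

Final answer: 3^(−1) ≡ 5 (mod 14)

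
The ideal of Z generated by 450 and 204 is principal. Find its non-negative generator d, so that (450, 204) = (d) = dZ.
In the PID Z, (a, b) is generated by gcd(a, b). Compute gcd(450, 204) with the extended Euclidean algorithm, tracking rows (r, s, t) with s·450 + t·204 = r:
  row A: (450, 1, 0)   [1·450 + 0·204 = 450]
  row B: (204, 0, 1)   [0·450 + 1·204 = 204]
  450 = 2·204 + 42   → row C = row A − 2·row B = (42, 1, −2)   [check: 1·450 − 2·204 = 42]
  204 = 4·42 + 36   → row D = row B − 4·row C = (36, −4, 9)   [check: −4·450 + 9·204 = 36]
  42 = 1·36 + 6   → row E = row C − 1·row D = (6, 5, −11)   [check: 5·450 − 11·204 = 6]
  36 = 6·6 + 0   → remainder 0, stop. gcd = 6 (last nonzero row E).
So gcd(450, 204) = 6, with Bézout identity 5·450 − 11·204 = 6. Containment (⊇): the Bézout identity exhibits 6 as an element of (450, 204), giving (6) ⊆ (450, 204). Containment (⊆): since 6 | 450 and 6 | 204 (450 = 6·75, 204 = 6·34), every Z-linear combination of 450 and 204 is divisible by 6, so (450, 204) ⊆ (6). Therefore (450, 204) = (6), d = 6.

Final answer: (450, 204) = (6); d = 6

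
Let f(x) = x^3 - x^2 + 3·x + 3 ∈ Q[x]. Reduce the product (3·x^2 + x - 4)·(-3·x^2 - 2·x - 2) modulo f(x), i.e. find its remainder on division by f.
First multiply in Q[x] without reducing: a · b = -9·x^4 - 9·x^3 + 4·x^2 + 6·x + 8. Now divide by f(x) = x^3 - x^2 + 3·x + 3, eliminating the leading term at each step:
  leading term -9·x^4: subtract (-9·x)·f(x) = -9·x^4 + 9·x^3 - 27·x^2 - 27·x, leaving -18·x^3 + 31·x^2 + 33·x + 8
  leading term -18·x^3: subtract (-18)·f(x) = -18·x^3 + 18·x^2 - 54·x - 54, leaving 13·x^2 + 87·x + 62
The degree is now < 3, so this is the remainder. Hence a · b ≡ 13·x^2 + 87·x + 62 in Q[x]/(f).

Final answer: a · b ≡ 13·x^2 + 87·x + 62 (mod f(x))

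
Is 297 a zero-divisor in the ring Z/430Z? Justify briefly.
gcd(297, 430) = 1, so 297 is a unit in Z/430Z (it has a multiplicative inverse). A unit cannot be a zero-divisor: if 297·b ≡ 0 then multiplying both sides by 297^(−1) gives b ≡ 0. So 297 is not a zero-divisor.

Final answer: NO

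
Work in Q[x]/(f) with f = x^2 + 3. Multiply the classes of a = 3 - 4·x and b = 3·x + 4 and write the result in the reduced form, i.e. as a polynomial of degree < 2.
a · b ≡ 48 - 7·x (mod f(x))

First multiply in Q[x] without reducing: a · b = -12·x^2 - 7·x + 12. Now divide by f(x) = x^2 + 3, eliminating the leading term at each step:
  leading term -12·x^2: subtract (-12)·f(x) = -12·x^2 - 36, leaving 48 - 7·x
The degree is now < 2, so this is the remainder. Hence a · b ≡ 48 - 7·x in Q[x]/(f).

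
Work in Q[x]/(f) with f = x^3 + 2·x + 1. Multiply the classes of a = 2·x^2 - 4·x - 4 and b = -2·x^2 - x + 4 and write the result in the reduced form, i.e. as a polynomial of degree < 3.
First multiply in Q[x] without reducing: a · b = -4·x^4 + 6·x^3 + 20·x^2 - 12·x - 16. Now divide by f(x) = x^3 + 2·x + 1, eliminating the leading term at each step:
  leading term -4·x^4: subtract (-4·x)·f(x) = -4·x^4 - 8·x^2 - 4·x, leaving 6·x^3 + 28·x^2 - 8·x - 16
  leading term 6·x^3: subtract (6)·f(x) = 6·x^3 + 12·x + 6, leaving 28·x^2 - 20·x - 22
The degree is now < 3, so this is the remainder. Hence a · b ≡ 28·x^2 - 20·x - 22 in Q[x]/(f).

Final answer: a · b ≡ 28·x^2 - 20·x - 22 (mod f(x))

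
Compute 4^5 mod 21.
Use repeated squaring. Binary(5) = 101. Walk through the bits of the exponent 5 left-to-right: at each bit after the leading one, square the running value, then multiply by 4 if the bit is 1 (always reducing mod 21):
  bit 1 = 1 (leading): start with 4.
  bit 2 = 0: square 4^2 = 16 (mod 21).
  bit 3 = 1: square 16^2 = 256 ≡ 4; bit is 1, so multiply 4·4 = 16 (mod 21).
Final value: 4^5 ≡ 16 (mod 21).

Final answer: 16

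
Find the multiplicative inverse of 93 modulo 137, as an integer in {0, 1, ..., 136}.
Apply the extended Euclidean algorithm to (137, 93), tracking rows (r, s, t) with s·137 + t·93 = r. Each division r_prev = q·r_cur + r_new produces the new row as (previous row) − q·(current row):
  row A: (137, 1, 0)   [1·137 + 0·93 = 137]
  row B: (93, 0, 1)   [0·137 + 1·93 = 93]
  137 = 1·93 + 44   → row C = row A − 1·row B = (44, 1, −1)   [check: 1·137 − 1·93 = 44]
  93 = 2·44 + 5   → row D = row B − 2·row C = (5, −2, 3)   [check: −2·137 + 3·93 = 5]
  44 = 8·5 + 4   → row E = row C − 8·row D = (4, 17, −25)   [check: 17·137 − 25·93 = 4]
  5 = 1·4 + 1   → row F = row D − 1·row E = (1, −19, 28)   [check: −19·137 + 28·93 = 1]
  4 = 4·1 + 0   → remainder 0, stop. gcd = 1 (last nonzero row F).
The gcd is 1, so 93 is invertible mod 137. The last nonzero row gives −19·137 + 28·93 = 1, so t = 28. So 93^(−1) ≡ 28 (mod 137). Verify: 93 · 28 = 2604 ≡ 1 (mod 137). ✓

Final answer: 93^(−1) ≡ 28 (mod 137)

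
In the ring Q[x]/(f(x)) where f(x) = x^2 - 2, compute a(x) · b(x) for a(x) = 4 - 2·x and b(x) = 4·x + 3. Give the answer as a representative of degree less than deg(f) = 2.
First multiply in Q[x] without reducing: a · b = -8·x^2 + 10·x + 12. Now divide by f(x) = x^2 - 2, eliminating the leading term at each step:
  leading term -8·x^2: subtract (-8)·f(x) = 16 - 8·x^2, leaving 10·x - 4
The degree is now < 2, so this is the remainder. Hence a · b ≡ 10·x - 4 in Q[x]/(f).

Final answer: a · b ≡ 10·x - 4 (mod f(x))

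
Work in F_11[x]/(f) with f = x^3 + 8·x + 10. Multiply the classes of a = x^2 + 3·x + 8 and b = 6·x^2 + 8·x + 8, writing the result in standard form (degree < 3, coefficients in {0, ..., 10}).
Multiply as integer polynomials: a · b = 6·x^4 + 26·x^3 + 80·x^2 + 88·x + 64. Reducing coefficients mod 11: a · b ≡ 6·x^4 + 4·x^3 + 3·x^2 + 9. Now divide by f(x) = x^3 + 8·x + 10 in F_11[x], eliminating the leading term at each step:
  leading term 6·x^4: subtract (6·x)·f(x) = 6·x^4 + 4·x^2 + 5·x, leaving 4·x^3 + 10·x^2 + 6·x + 9 (coefficients mod 11)
  leading term 4·x^3: subtract (4)·f(x) = 4·x^3 + 10·x + 7, leaving 10·x^2 + 7·x + 2 (coefficients mod 11)
The degree is now < 3, so this is the remainder. Hence a · b ≡ 10·x^2 + 7·x + 2 in F_11[x]/(f).

Final answer: a · b ≡ 10·x^2 + 7·x + 2 (mod f(x))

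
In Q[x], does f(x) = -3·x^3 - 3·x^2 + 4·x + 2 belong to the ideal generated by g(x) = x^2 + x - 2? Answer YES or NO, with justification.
NO

In Q[x] the ideal (g) consists of all multiples of g, so f ∈ (g) iff g | f, i.e. iff the remainder of f on division by g is 0. Divide f by g (g is monic, so eliminate the leading term of the running remainder at each step):
  leading term -3·x^3: subtract (-3·x)·g(x) = -3·x^3 - 3·x^2 + 6·x, leaving 2 - 2·x
The remainder r(x) = 2 - 2·x ≠ 0 (and deg r < deg g), so g ∤ f, i.e. f ∉ (g).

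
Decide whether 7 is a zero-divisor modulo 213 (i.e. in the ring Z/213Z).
NO

gcd(7, 213) = 1, so 7 is a unit in Z/213Z (it has a multiplicative inverse). A unit cannot be a zero-divisor: if 7·b ≡ 0 then multiplying both sides by 7^(−1) gives b ≡ 0. So 7 is not a zero-divisor.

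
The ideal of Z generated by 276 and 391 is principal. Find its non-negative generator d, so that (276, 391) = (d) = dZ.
In the PID Z, (a, b) is generated by gcd(a, b). Compute gcd(391, 276) with the extended Euclidean algorithm, tracking rows (r, s, t) with s·391 + t·276 = r:
  row A: (391, 1, 0)   [1·391 + 0·276 = 391]
  row B: (276, 0, 1)   [0·391 + 1·276 = 276]
  391 = 1·276 + 115   → row C = row A − 1·row B = (115, 1, −1)   [check: 1·391 − 1·276 = 115]
  276 = 2·115 + 46   → row D = row B − 2·row C = (46, −2, 3)   [check: −2·391 + 3·276 = 46]
  115 = 2·46 + 23   → row E = row C − 2·row D = (23, 5, −7)   [check: 5·391 − 7·276 = 23]
  46 = 2·23 + 0   → remainder 0, stop. gcd = 23 (last nonzero row E).
So gcd(276, 391) = 23, with Bézout identity 5·391 − 7·276 = 23. Containment (⊇): the Bézout identity exhibits 23 as an element of (276, 391), giving (23) ⊆ (276, 391). Containment (⊆): since 23 | 276 and 23 | 391 (276 = 23·12, 391 = 23·17), every Z-linear combination of 276 and 391 is divisible by 23, so (276, 391) ⊆ (23). Therefore (276, 391) = (23), d = 23.

Final answer: (276, 391) = (23); d = 23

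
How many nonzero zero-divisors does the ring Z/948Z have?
Z/948Z has 635 nonzero zero-divisors

In Z/948Z each nonzero element is either a unit (gcd with 948 is 1) or a zero-divisor (gcd > 1). The number of units is φ(948): factorise 948 = 2^2 · 3 · 79, so φ(948) = (2^2 − 2^1) · (3 − 1) · (79 − 1) = 2 · 2 · 78 = 312. The nonzero elements number 948 − 1 = 947. Hence the nonzero zero-divisors number 947 − 312 = 635.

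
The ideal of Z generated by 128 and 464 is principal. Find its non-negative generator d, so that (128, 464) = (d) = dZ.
(128, 464) = (16); d = 16

In the PID Z, (a, b) is generated by gcd(a, b). Compute gcd(464, 128) with the extended Euclidean algorithm, tracking rows (r, s, t) with s·464 + t·128 = r:
  row A: (464, 1, 0)   [1·464 + 0·128 = 464]
  row B: (128, 0, 1)   [0·464 + 1·128 = 128]
  464 = 3·128 + 80   → row C = row A − 3·row B = (80, 1, −3)   [check: 1·464 − 3·128 = 80]
  128 = 1·80 + 48   → row D = row B − 1·row C = (48, −1, 4)   [check: −1·464 + 4·128 = 48]
  80 = 1·48 + 32   → row E = row C − 1·row D = (32, 2, −7)   [check: 2·464 − 7·128 = 32]
  48 = 1·32 + 16   → row F = row D − 1·row E = (16, −3, 11)   [check: −3·464 + 11·128 = 16]
  32 = 2·16 + 0   → remainder 0, stop. gcd = 16 (last nonzero row F).
So gcd(128, 464) = 16, with Bézout identity −3·464 + 11·128 = 16. Containment (⊇): the Bézout identity exhibits 16 as an element of (128, 464), giving (16) ⊆ (128, 464). Containment (⊆): since 16 | 128 and 16 | 464 (128 = 16·8, 464 = 16·29), every Z-linear combination of 128 and 464 is divisible by 16, so (128, 464) ⊆ (16). Therefore (128, 464) = (16), d = 16.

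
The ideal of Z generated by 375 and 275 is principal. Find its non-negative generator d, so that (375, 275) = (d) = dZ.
(375, 275) = (25); d = 25

In the PID Z, (a, b) is generated by gcd(a, b). Compute gcd(375, 275) with the extended Euclidean algorithm, tracking rows (r, s, t) with s·375 + t·275 = r:
  row A: (375, 1, 0)   [1·375 + 0·275 = 375]
  row B: (275, 0, 1)   [0·375 + 1·275 = 275]
  375 = 1·275 + 100   → row C = row A − 1·row B = (100, 1, −1)   [check: 1·375 − 1·275 = 100]
  275 = 2·100 + 75   → row D = row B − 2·row C = (75, −2, 3)   [check: −2·375 + 3·275 = 75]
  100 = 1·75 + 25   → row E = row C − 1·row D = (25, 3, −4)   [check: 3·375 − 4·275 = 25]
  75 = 3·25 + 0   → remainder 0, stop. gcd = 25 (last nonzero row E).
So gcd(375, 275) = 25, with Bézout identity 3·375 − 4·275 = 25. Containment (⊇): the Bézout identity exhibits 25 as an element of (375, 275), giving (25) ⊆ (375, 275). Containment (⊆): since 25 | 375 and 25 | 275 (375 = 25·15, 275 = 25·11), every Z-linear combination of 375 and 275 is divisible by 25, so (375, 275) ⊆ (25). Therefore (375, 275) = (25), d = 25.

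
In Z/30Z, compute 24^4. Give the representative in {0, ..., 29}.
Use repeated squaring. Binary(4) = 100. Walk through the bits of the exponent 4 left-to-right: at each bit after the leading one, square the running value, then multiply by 24 if the bit is 1 (always reducing mod 30):
  bit 1 = 1 (leading): start with 24.
  bit 2 = 0: square 24^2 = 576 ≡ 6 (mod 30).
  bit 3 = 0: square 6^2 = 36 ≡ 6 (mod 30).
Final value: 24^4 ≡ 6 (mod 30).

Final answer: 6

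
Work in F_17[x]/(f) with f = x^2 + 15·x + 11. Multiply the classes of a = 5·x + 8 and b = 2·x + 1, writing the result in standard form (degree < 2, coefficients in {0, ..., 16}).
a · b ≡ 7·x (mod f(x))

Multiply as integer polynomials: a · b = 10·x^2 + 21·x + 8. Reducing coefficients mod 17: a · b ≡ 10·x^2 + 4·x + 8. Now divide by f(x) = x^2 + 15·x + 11 in F_17[x], eliminating the leading term at each step:
  leading term 10·x^2: subtract (10)·f(x) = 10·x^2 + 14·x + 8, leaving 7·x (coefficients mod 17)
The degree is now < 2, so this is the remainder. Hence a · b ≡ 7·x in F_17[x]/(f).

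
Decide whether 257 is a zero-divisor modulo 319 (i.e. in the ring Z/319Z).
NO

gcd(257, 319) = 1, so 257 is a unit in Z/319Z (it has a multiplicative inverse). A unit cannot be a zero-divisor: if 257·b ≡ 0 then multiplying both sides by 257^(−1) gives b ≡ 0. So 257 is not a zero-divisor.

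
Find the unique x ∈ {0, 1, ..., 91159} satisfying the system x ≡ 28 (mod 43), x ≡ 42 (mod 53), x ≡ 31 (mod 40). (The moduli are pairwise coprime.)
x ≡ 1791 (mod 91160); the representative in [0, 91160) is 1791

The moduli 43, 53, 40 are pairwise coprime, so by the CRT there is a unique solution mod 43·53·40 = 91160.
Solve by successive substitution. Start with x ≡ 28 (mod 43).
  Combine with x ≡ 42 (mod 53): write x = 28 + 43·t and require 28 + 43·t ≡ 42 (mod 53), i.e. 43·t ≡ 42 − 28 ≡ 14 (mod 53). Since 43^(−1) ≡ 37 (mod 53), t ≡ 37·14 ≡ 41 (mod 53). So x ≡ 28 + 43·41 = 1791 (mod 2279).
  Combine with x ≡ 31 (mod 40): write x = 1791 + 2279·t and require 1791 + 2279·t ≡ 31 (mod 40), i.e. 2279·t ≡ 31 − 1791 ≡ 0 (mod 40). Since 2279^(−1) ≡ 39 (mod 40) (2279 ≡ 39 (mod 40)), t ≡ 39·0 ≡ 0 (mod 40). So x ≡ 1791 + 2279·0 = 1791 (mod 91160).
Unique solution in [0, 91160): x = 1791.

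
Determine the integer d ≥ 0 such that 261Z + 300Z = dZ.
(261, 300) = (3); d = 3

In the PID Z, (a, b) is generated by gcd(a, b). Compute gcd(300, 261) with the extended Euclidean algorithm, tracking rows (r, s, t) with s·300 + t·261 = r:
  row A: (300, 1, 0)   [1·300 + 0·261 = 300]
  row B: (261, 0, 1)   [0·300 + 1·261 = 261]
  300 = 1·261 + 39   → row C = row A − 1·row B = (39, 1, −1)   [check: 1·300 − 1·261 = 39]
  261 = 6·39 + 27   → row D = row B − 6·row C = (27, −6, 7)   [check: −6·300 + 7·261 = 27]
  39 = 1·27 + 12   → row E = row C − 1·row D = (12, 7, −8)   [check: 7·300 − 8·261 = 12]
  27 = 2·12 + 3   → row F = row D − 2·row E = (3, −20, 23)   [check: −20·300 + 23·261 = 3]
  12 = 4·3 + 0   → remainder 0, stop. gcd = 3 (last nonzero row F).
So gcd(261, 300) = 3, with Bézout identity −20·300 + 23·261 = 3. Containment (⊇): the Bézout identity exhibits 3 as an element of (261, 300), giving (3) ⊆ (261, 300). Containment (⊆): since 3 | 261 and 3 | 300 (261 = 3·87, 300 = 3·100), every Z-linear combination of 261 and 300 is divisible by 3, so (261, 300) ⊆ (3). Therefore (261, 300) = (3), d = 3.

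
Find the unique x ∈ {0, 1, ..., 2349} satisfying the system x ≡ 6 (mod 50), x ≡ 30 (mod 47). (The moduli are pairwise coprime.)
x ≡ 406 (mod 2350); the representative in [0, 2350) is 406

The moduli 50, 47 are pairwise coprime, so by the CRT there is a unique solution mod 50·47 = 2350.
Solve by successive substitution. Start with x ≡ 6 (mod 50).
  Combine with x ≡ 30 (mod 47): write x = 6 + 50·t and require 6 + 50·t ≡ 30 (mod 47), i.e. 50·t ≡ 30 − 6 ≡ 24 (mod 47). Since 50^(−1) ≡ 16 (mod 47) (50 ≡ 3 (mod 47)), t ≡ 16·24 ≡ 8 (mod 47). So x ≡ 6 + 50·8 = 406 (mod 2350).
Unique solution in [0, 2350): x = 406.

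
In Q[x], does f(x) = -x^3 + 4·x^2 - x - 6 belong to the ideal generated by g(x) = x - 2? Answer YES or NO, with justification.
YES

In Q[x] the ideal (g) consists of all multiples of g, so f ∈ (g) iff g | f, i.e. iff the remainder of f on division by g is 0. Divide f by g (g is monic, so eliminate the leading term of the running remainder at each step):
  leading term -x^3: subtract (-x^2)·g(x) = -x^3 + 2·x^2, leaving 2·x^2 - x - 6
  leading term 2·x^2: subtract (2·x)·g(x) = 2·x^2 - 4·x, leaving 3·x - 6
  leading term 3·x: subtract (3)·g(x) = 3·x - 6, leaving 0
The remainder is 0, so f(x) = g(x) · h(x) with h(x) = -x^2 + 2·x + 3. Hence g | f, i.e. f ∈ (g).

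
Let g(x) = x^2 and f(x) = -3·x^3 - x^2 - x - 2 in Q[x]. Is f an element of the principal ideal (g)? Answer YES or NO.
NO

In Q[x] the ideal (g) consists of all multiples of g, so f ∈ (g) iff g | f, i.e. iff the remainder of f on division by g is 0. Divide f by g (g is monic, so eliminate the leading term of the running remainder at each step):
  leading term -3·x^3: subtract (-3·x)·g(x) = -3·x^3, leaving -x^2 - x - 2
  leading term -x^2: subtract (-1)·g(x) = -x^2, leaving -x - 2
The remainder r(x) = -x - 2 ≠ 0 (and deg r < deg g), so g ∤ f, i.e. f ∉ (g).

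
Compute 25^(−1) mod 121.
25^(−1) ≡ 92 (mod 121)

Apply the extended Euclidean algorithm to (121, 25), tracking rows (r, s, t) with s·121 + t·25 = r. Each division r_prev = q·r_cur + r_new produces the new row as (previous row) − q·(current row):
  row A: (121, 1, 0)   [1·121 + 0·25 = 121]
  row B: (25, 0, 1)   [0·121 + 1·25 = 25]
  121 = 4·25 + 21   → row C = row A − 4·row B = (21, 1, −4)   [check: 1·121 − 4·25 = 21]
  25 = 1·21 + 4   → row D = row B − 1·row C = (4, −1, 5)   [check: −1·121 + 5·25 = 4]
  21 = 5·4 + 1   → row E = row C − 5·row D = (1, 6, −29)   [check: 6·121 − 29·25 = 1]
  4 = 4·1 + 0   → remainder 0, stop. gcd = 1 (last nonzero row E).
The gcd is 1, so 25 is invertible mod 121. The last nonzero row gives 6·121 − 29·25 = 1, so t = −29. So 25^(−1) ≡ −29 ≡ 92 (mod 121). Verify: 25 · 92 = 2300 ≡ 1 (mod 121). ✓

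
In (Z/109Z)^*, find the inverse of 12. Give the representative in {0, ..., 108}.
12^(−1) ≡ 100 (mod 109)

Apply the extended Euclidean algorithm to (109, 12), tracking rows (r, s, t) with s·109 + t·12 = r. Each division r_prev = q·r_cur + r_new produces the new row as (previous row) − q·(current row):
  row A: (109, 1, 0)   [1·109 + 0·12 = 109]
  row B: (12, 0, 1)   [0·109 + 1·12 = 12]
  109 = 9·12 + 1   → row C = row A − 9·row B = (1, 1, −9)   [check: 1·109 − 9·12 = 1]
  12 = 12·1 + 0   → remainder 0, stop. gcd = 1 (last nonzero row C).
The gcd is 1, so 12 is invertible mod 109. The last nonzero row gives 1·109 − 9·12 = 1, so t = −9. So 12^(−1) ≡ −9 ≡ 100 (mod 109). Verify: 12 · 100 = 1200 ≡ 1 (mod 109). ✓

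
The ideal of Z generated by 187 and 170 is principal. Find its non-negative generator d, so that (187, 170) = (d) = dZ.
(187, 170) = (17); d = 17

In the PID Z, (a, b) is generated by gcd(a, b). Compute gcd(187, 170) with the extended Euclidean algorithm, tracking rows (r, s, t) with s·187 + t·170 = r:
  row A: (187, 1, 0)   [1·187 + 0·170 = 187]
  row B: (170, 0, 1)   [0·187 + 1·170 = 170]
  187 = 1·170 + 17   → row C = row A − 1·row B = (17, 1, −1)   [check: 1·187 − 1·170 = 17]
  170 = 10·17 + 0   → remainder 0, stop. gcd = 17 (last nonzero row C).
So gcd(187, 170) = 17, with Bézout identity 1·187 − 1·170 = 17. Containment (⊇): the Bézout identity exhibits 17 as an element of (187, 170), giving (17) ⊆ (187, 170). Containment (⊆): since 17 | 187 and 17 | 170 (187 = 17·11, 170 = 17·10), every Z-linear combination of 187 and 170 is divisible by 17, so (187, 170) ⊆ (17). Therefore (187, 170) = (17), d = 17.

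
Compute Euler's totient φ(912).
φ(912) = 288

φ is multiplicative, with φ(p^e) = p^e − p^(e−1). Factorise 912 = 2^4 · 3 · 19. Then
  φ(912) = (2^4 − 2^3) · (3 − 1) · (19 − 1) = 8 · 2 · 18 = 288.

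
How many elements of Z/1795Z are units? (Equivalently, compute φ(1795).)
An element a ∈ Z/1795Z is a unit iff gcd(a, 1795) = 1, so the number of units is φ(1795). φ is multiplicative, with φ(p^e) = p^e − p^(e−1). Factorise 1795 = 5 · 359. Then
  φ(1795) = (5 − 1) · (359 − 1) = 4 · 358 = 1432.

Final answer: Z/1795Z has φ(1795) = 1432 units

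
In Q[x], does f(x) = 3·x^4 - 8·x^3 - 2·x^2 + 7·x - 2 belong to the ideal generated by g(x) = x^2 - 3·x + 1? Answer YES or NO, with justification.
In Q[x] the ideal (g) consists of all multiples of g, so f ∈ (g) iff g | f, i.e. iff the remainder of f on division by g is 0. Divide f by g (g is monic, so eliminate the leading term of the running remainder at each step):
  leading term 3·x^4: subtract (3·x^2)·g(x) = 3·x^4 - 9·x^3 + 3·x^2, leaving x^3 - 5·x^2 + 7·x - 2
  leading term x^3: subtract (x)·g(x) = x^3 - 3·x^2 + x, leaving -2·x^2 + 6·x - 2
  leading term -2·x^2: subtract (-2)·g(x) = -2·x^2 + 6·x - 2, leaving 0
The remainder is 0, so f(x) = g(x) · h(x) with h(x) = 3·x^2 + x - 2. Hence g | f, i.e. f ∈ (g).

Final answer: YES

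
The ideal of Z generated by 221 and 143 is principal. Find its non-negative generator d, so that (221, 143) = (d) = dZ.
(221, 143) = (13); d = 13

In the PID Z, (a, b) is generated by gcd(a, b). Compute gcd(221, 143) with the extended Euclidean algorithm, tracking rows (r, s, t) with s·221 + t·143 = r:
  row A: (221, 1, 0)   [1·221 + 0·143 = 221]
  row B: (143, 0, 1)   [0·221 + 1·143 = 143]
  221 = 1·143 + 78   → row C = row A − 1·row B = (78, 1, −1)   [check: 1·221 − 1·143 = 78]
  143 = 1·78 + 65   → row D = row B − 1·row C = (65, −1, 2)   [check: −1·221 + 2·143 = 65]
  78 = 1·65 + 13   → row E = row C − 1·row D = (13, 2, −3)   [check: 2·221 − 3·143 = 13]
  65 = 5·13 + 0   → remainder 0, stop. gcd = 13 (last nonzero row E).
So gcd(221, 143) = 13, with Bézout identity 2·221 − 3·143 = 13. Containment (⊇): the Bézout identity exhibits 13 as an element of (221, 143), giving (13) ⊆ (221, 143). Containment (⊆): since 13 | 221 and 13 | 143 (221 = 13·17, 143 = 13·11), every Z-linear combination of 221 and 143 is divisible by 13, so (221, 143) ⊆ (13). Therefore (221, 143) = (13), d = 13.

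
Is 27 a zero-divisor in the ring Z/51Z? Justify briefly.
gcd(27, 51) = 3 > 1, so 27 is not a unit in Z/51Z. In Z/nZ every nonzero non-unit is a zero-divisor: explicitly, take b = 51/gcd = 17 ≠ 0 (mod 51); then 27·17 = 459 = 9·51, i.e. 27·17 ≡ 0 (mod 51). So 27 is a zero-divisor.

Final answer: YES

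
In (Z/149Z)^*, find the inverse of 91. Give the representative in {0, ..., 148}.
Apply the extended Euclidean algorithm to (149, 91), tracking rows (r, s, t) with s·149 + t·91 = r. Each division r_prev = q·r_cur + r_new produces the new row as (previous row) − q·(current row):
  row A: (149, 1, 0)   [1·149 + 0·91 = 149]
  row B: (91, 0, 1)   [0·149 + 1·91 = 91]
  149 = 1·91 + 58   → row C = row A − 1·row B = (58, 1, −1)   [check: 1·149 − 1·91 = 58]
  91 = 1·58 + 33   → row D = row B − 1·row C = (33, −1, 2)   [check: −1·149 + 2·91 = 33]
  58 = 1·33 + 25   → row E = row C − 1·row D = (25, 2, −3)   [check: 2·149 − 3·91 = 25]
  33 = 1·25 + 8   → row F = row D − 1·row E = (8, −3, 5)   [check: −3·149 + 5·91 = 8]
  25 = 3·8 + 1   → row G = row E − 3·row F = (1, 11, −18)   [check: 11·149 − 18·91 = 1]
  8 = 8·1 + 0   → remainder 0, stop. gcd = 1 (last nonzero row G).
The gcd is 1, so 91 is invertible mod 149. The last nonzero row gives 11·149 − 18·91 = 1, so t = −18. So 91^(−1) ≡ −18 ≡ 131 (mod 149). Verify: 91 · 131 = 11921 ≡ 1 (mod 149). ✓

Final answer: 91^(−1) ≡ 131 (mod 149)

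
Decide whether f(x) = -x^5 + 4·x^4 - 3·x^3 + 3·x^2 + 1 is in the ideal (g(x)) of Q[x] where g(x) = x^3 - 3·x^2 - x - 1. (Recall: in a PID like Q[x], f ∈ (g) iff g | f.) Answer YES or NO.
YES

In Q[x] the ideal (g) consists of all multiples of g, so f ∈ (g) iff g | f, i.e. iff the remainder of f on division by g is 0. Divide f by g (g is monic, so eliminate the leading term of the running remainder at each step):
  leading term -x^5: subtract (-x^2)·g(x) = -x^5 + 3·x^4 + x^3 + x^2, leaving x^4 - 4·x^3 + 2·x^2 + 1
  leading term x^4: subtract (x)·g(x) = x^4 - 3·x^3 - x^2 - x, leaving -x^3 + 3·x^2 + x + 1
  leading term -x^3: subtract (-1)·g(x) = -x^3 + 3·x^2 + x + 1, leaving 0
The remainder is 0, so f(x) = g(x) · h(x) with h(x) = -x^2 + x - 1. Hence g | f, i.e. f ∈ (g).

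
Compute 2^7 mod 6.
2

Use repeated squaring. Binary(7) = 111. Walk through the bits of the exponent 7 left-to-right: at each bit after the leading one, square the running value, then multiply by 2 if the bit is 1 (always reducing mod 6):
  bit 1 = 1 (leading): start with 2.
  bit 2 = 1: square 2^2 = 4; bit is 1, so multiply 4·2 = 8 ≡ 2 (mod 6).
  bit 3 = 1: square 2^2 = 4; bit is 1, so multiply 4·2 = 8 ≡ 2 (mod 6).
Final value: 2^7 ≡ 2 (mod 6).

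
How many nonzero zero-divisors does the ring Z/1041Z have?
Z/1041Z has 348 nonzero zero-divisors

In Z/1041Z each nonzero element is either a unit (gcd with 1041 is 1) or a zero-divisor (gcd > 1). The number of units is φ(1041): factorise 1041 = 3 · 347, so φ(1041) = (3 − 1) · (347 − 1) = 2 · 346 = 692. The nonzero elements number 1041 − 1 = 1040. Hence the nonzero zero-divisors number 1040 − 692 = 348.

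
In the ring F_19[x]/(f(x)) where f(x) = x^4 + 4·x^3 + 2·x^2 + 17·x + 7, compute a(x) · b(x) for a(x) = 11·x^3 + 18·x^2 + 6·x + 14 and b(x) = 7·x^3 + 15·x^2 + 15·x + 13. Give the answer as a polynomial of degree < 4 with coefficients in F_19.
a · b ≡ 4·x^3 + 15·x^2 + 11·x + 10 (mod f(x))

Multiply as integer polynomials: a · b = 77·x^6 + 291·x^5 + 477·x^4 + 601·x^3 + 534·x^2 + 288·x + 182. Reducing coefficients mod 19: a · b ≡ x^6 + 6·x^5 + 2·x^4 + 12·x^3 + 2·x^2 + 3·x + 11. Now divide by f(x) = x^4 + 4·x^3 + 2·x^2 + 17·x + 7 in F_19[x], eliminating the leading term at each step:
  leading term x^6: subtract (x^2)·f(x) = x^6 + 4·x^5 + 2·x^4 + 17·x^3 + 7·x^2, leaving 2·x^5 + 14·x^3 + 14·x^2 + 3·x + 11 (coefficients mod 19)
  leading term 2·x^5: subtract (2·x)·f(x) = 2·x^5 + 8·x^4 + 4·x^3 + 15·x^2 + 14·x, leaving 11·x^4 + 10·x^3 + 18·x^2 + 8·x + 11 (coefficients mod 19)
  leading term 11·x^4: subtract (11)·f(x) = 11·x^4 + 6·x^3 + 3·x^2 + 16·x + 1, leaving 4·x^3 + 15·x^2 + 11·x + 10 (coefficients mod 19)
The degree is now < 4, so this is the remainder. Hence a · b ≡ 4·x^3 + 15·x^2 + 11·x + 10 in F_19[x]/(f).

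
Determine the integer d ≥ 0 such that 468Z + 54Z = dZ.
In the PID Z, (a, b) is generated by gcd(a, b). Compute gcd(468, 54) with the extended Euclidean algorithm, tracking rows (r, s, t) with s·468 + t·54 = r:
  row A: (468, 1, 0)   [1·468 + 0·54 = 468]
  row B: (54, 0, 1)   [0·468 + 1·54 = 54]
  468 = 8·54 + 36   → row C = row A − 8·row B = (36, 1, −8)   [check: 1·468 − 8·54 = 36]
  54 = 1·36 + 18   → row D = row B − 1·row C = (18, −1, 9)   [check: −1·468 + 9·54 = 18]
  36 = 2·18 + 0   → remainder 0, stop. gcd = 18 (last nonzero row D).
So gcd(468, 54) = 18, with Bézout identity −1·468 + 9·54 = 18. Containment (⊇): the Bézout identity exhibits 18 as an element of (468, 54), giving (18) ⊆ (468, 54). Containment (⊆): since 18 | 468 and 18 | 54 (468 = 18·26, 54 = 18·3), every Z-linear combination of 468 and 54 is divisible by 18, so (468, 54) ⊆ (18). Therefore (468, 54) = (18), d = 18.

Final answer: (468, 54) = (18); d = 18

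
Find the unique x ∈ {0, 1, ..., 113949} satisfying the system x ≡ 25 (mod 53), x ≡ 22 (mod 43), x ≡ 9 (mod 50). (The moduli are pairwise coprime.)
The moduli 53, 43, 50 are pairwise coprime, so by the CRT there is a unique solution mod 53·43·50 = 113950.
Solve by successive substitution. Start with x ≡ 25 (mod 53).
  Combine with x ≡ 22 (mod 43): write x = 25 + 53·t and require 25 + 53·t ≡ 22 (mod 43), i.e. 53·t ≡ 22 − 25 ≡ 40 (mod 43). Since 53^(−1) ≡ 13 (mod 43) (53 ≡ 10 (mod 43)), t ≡ 13·40 ≡ 4 (mod 43). So x ≡ 25 + 53·4 = 237 (mod 2279).
  Combine with x ≡ 9 (mod 50): write x = 237 + 2279·t and require 237 + 2279·t ≡ 9 (mod 50), i.e. 2279·t ≡ 9 − 237 ≡ 22 (mod 50). Since 2279^(−1) ≡ 19 (mod 50) (2279 ≡ 29 (mod 50)), t ≡ 19·22 ≡ 18 (mod 50). So x ≡ 237 + 2279·18 = 41259 (mod 113950).
Unique solution in [0, 113950): x = 41259.

Final answer: x ≡ 41259 (mod 113950); the representative in [0, 113950) is 41259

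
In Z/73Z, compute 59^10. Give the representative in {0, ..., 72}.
67

Use repeated squaring. Binary(10) = 1010. Walk through the bits of the exponent 10 left-to-right: at each bit after the leading one, square the running value, then multiply by 59 if the bit is 1 (always reducing mod 73):
  bit 1 = 1 (leading): start with 59.
  bit 2 = 0: square 59^2 = 3481 ≡ 50 (mod 73).
  bit 3 = 1: square 50^2 = 2500 ≡ 18; bit is 1, so multiply 18·59 = 1062 ≡ 40 (mod 73).
  bit 4 = 0: square 40^2 = 1600 ≡ 67 (mod 73).
Final value: 59^10 ≡ 67 (mod 73).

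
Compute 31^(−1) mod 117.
31^(−1) ≡ 34 (mod 117)

Apply the extended Euclidean algorithm to (117, 31), tracking rows (r, s, t) with s·117 + t·31 = r. Each division r_prev = q·r_cur + r_new produces the new row as (previous row) − q·(current row):
  row A: (117, 1, 0)   [1·117 + 0·31 = 117]
  row B: (31, 0, 1)   [0·117 + 1·31 = 31]
  117 = 3·31 + 24   → row C = row A − 3·row B = (24, 1, −3)   [check: 1·117 − 3·31 = 24]
  31 = 1·24 + 7   → row D = row B − 1·row C = (7, −1, 4)   [check: −1·117 + 4·31 = 7]
  24 = 3·7 + 3   → row E = row C − 3·row D = (3, 4, −15)   [check: 4·117 − 15·31 = 3]
  7 = 2·3 + 1   → row F = row D − 2·row E = (1, −9, 34)   [check: −9·117 + 34·31 = 1]
  3 = 3·1 + 0   → remainder 0, stop. gcd = 1 (last nonzero row F).
The gcd is 1, so 31 is invertible mod 117. The last nonzero row gives −9·117 + 34·31 = 1, so t = 34. So 31^(−1) ≡ 34 (mod 117). Verify: 31 · 34 = 1054 ≡ 1 (mod 117). ✓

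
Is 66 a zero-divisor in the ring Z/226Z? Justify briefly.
YES

gcd(66, 226) = 2 > 1, so 66 is not a unit in Z/226Z. In Z/nZ every nonzero non-unit is a zero-divisor: explicitly, take b = 226/gcd = 113 ≠ 0 (mod 226); then 66·113 = 7458 = 33·226, i.e. 66·113 ≡ 0 (mod 226). So 66 is a zero-divisor.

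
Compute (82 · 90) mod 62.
Reduce the factors first: 82 ≡ 20, 90 ≡ 28 (mod 62), so 82 · 90 ≡ 20 · 28 (mod 62). 20 · 28 = 560. Dividing by 62: 560 = 9·62 + 2. So (82 · 90) mod 62 = 2.

Final answer: 2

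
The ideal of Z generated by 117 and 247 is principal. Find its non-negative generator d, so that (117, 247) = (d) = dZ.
In the PID Z, (a, b) is generated by gcd(a, b). Compute gcd(247, 117) with the extended Euclidean algorithm, tracking rows (r, s, t) with s·247 + t·117 = r:
  row A: (247, 1, 0)   [1·247 + 0·117 = 247]
  row B: (117, 0, 1)   [0·247 + 1·117 = 117]
  247 = 2·117 + 13   → row C = row A − 2·row B = (13, 1, −2)   [check: 1·247 − 2·117 = 13]
  117 = 9·13 + 0   → remainder 0, stop. gcd = 13 (last nonzero row C).
So gcd(117, 247) = 13, with Bézout identity 1·247 − 2·117 = 13. Containment (⊇): the Bézout identity exhibits 13 as an element of (117, 247), giving (13) ⊆ (117, 247). Containment (⊆): since 13 | 117 and 13 | 247 (117 = 13·9, 247 = 13·19), every Z-linear combination of 117 and 247 is divisible by 13, so (117, 247) ⊆ (13). Therefore (117, 247) = (13), d = 13.

Final answer: (117, 247) = (13); d = 13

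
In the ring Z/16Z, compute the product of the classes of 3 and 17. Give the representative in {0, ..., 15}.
Reduce the factors first: 17 ≡ 1 (mod 16), so 3 · 17 ≡ 3 · 1 (mod 16). 3 · 1 = 3. Dividing by 16: 3 = 0·16 + 3. So (3 · 17) mod 16 = 3.

Final answer: 3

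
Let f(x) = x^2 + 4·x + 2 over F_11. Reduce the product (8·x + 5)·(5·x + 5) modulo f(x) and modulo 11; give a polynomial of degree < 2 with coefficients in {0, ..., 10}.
Multiply as integer polynomials: a · b = 40·x^2 + 65·x + 25. Reducing coefficients mod 11: a · b ≡ 7·x^2 + 10·x + 3. Now divide by f(x) = x^2 + 4·x + 2 in F_11[x], eliminating the leading term at each step:
  leading term 7·x^2: subtract (7)·f(x) = 7·x^2 + 6·x + 3, leaving 4·x (coefficients mod 11)
The degree is now < 2, so this is the remainder. Hence a · b ≡ 4·x in F_11[x]/(f).

Final answer: a · b ≡ 4·x (mod f(x))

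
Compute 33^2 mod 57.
6

Use repeated squaring. Binary(2) = 10. Walk through the bits of the exponent 2 left-to-right: at each bit after the leading one, square the running value, then multiply by 33 if the bit is 1 (always reducing mod 57):
  bit 1 = 1 (leading): start with 33.
  bit 2 = 0: square 33^2 = 1089 ≡ 6 (mod 57).
Final value: 33^2 ≡ 6 (mod 57).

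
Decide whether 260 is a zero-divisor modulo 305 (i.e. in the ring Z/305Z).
gcd(260, 305) = 5 > 1, so 260 is not a unit in Z/305Z. In Z/nZ every nonzero non-unit is a zero-divisor: explicitly, take b = 305/gcd = 61 ≠ 0 (mod 305); then 260·61 = 15860 = 52·305, i.e. 260·61 ≡ 0 (mod 305). So 260 is a zero-divisor.

Final answer: YES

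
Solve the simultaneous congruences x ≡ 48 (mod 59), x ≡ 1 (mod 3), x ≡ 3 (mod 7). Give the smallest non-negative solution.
x ≡ 1228 (mod 1239); the representative in [0, 1239) is 1228

The moduli 59, 3, 7 are pairwise coprime, so by the CRT there is a unique solution mod 59·3·7 = 1239.
Solve by successive substitution. Start with x ≡ 48 (mod 59).
  Combine with x ≡ 1 (mod 3): write x = 48 + 59·t and require 48 + 59·t ≡ 1 (mod 3), i.e. 59·t ≡ 1 − 48 ≡ 1 (mod 3). Since 59^(−1) ≡ 2 (mod 3) (59 ≡ 2 (mod 3)), t ≡ 2·1 ≡ 2 (mod 3). So x ≡ 48 + 59·2 = 166 (mod 177).
  Combine with x ≡ 3 (mod 7): write x = 166 + 177·t and require 166 + 177·t ≡ 3 (mod 7), i.e. 177·t ≡ 3 − 166 ≡ 5 (mod 7). Since 177^(−1) ≡ 4 (mod 7) (177 ≡ 2 (mod 7)), t ≡ 4·5 ≡ 6 (mod 7). So x ≡ 166 + 177·6 = 1228 (mod 1239).
Unique solution in [0, 1239): x = 1228.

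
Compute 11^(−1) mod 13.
11^(−1) ≡ 6 (mod 13)

Apply the extended Euclidean algorithm to (13, 11), tracking rows (r, s, t) with s·13 + t·11 = r. Each division r_prev = q·r_cur + r_new produces the new row as (previous row) − q·(current row):
  row A: (13, 1, 0)   [1·13 + 0·11 = 13]
  row B: (11, 0, 1)   [0·13 + 1·11 = 11]
  13 = 1·11 + 2   → row C = row A − 1·row B = (2, 1, −1)   [check: 1·13 − 1·11 = 2]
  11 = 5·2 + 1   → row D = row B − 5·row C = (1, −5, 6)   [check: −5·13 + 6·11 = 1]
  2 = 2·1 + 0   → remainder 0, stop. gcd = 1 (last nonzero row D).
The gcd is 1, so 11 is invertible mod 13. The last nonzero row gives −5·13 + 6·11 = 1, so t = 6. So 11^(−1) ≡ 6 (mod 13). Verify: 11 · 6 = 66 ≡ 1 (mod 13). ✓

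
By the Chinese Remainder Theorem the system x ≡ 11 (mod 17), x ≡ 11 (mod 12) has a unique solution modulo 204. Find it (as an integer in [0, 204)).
x ≡ 11 (mod 204); the representative in [0, 204) is 11

The moduli 17, 12 are pairwise coprime, so by the CRT there is a unique solution mod 17·12 = 204.
Solve by successive substitution. Start with x ≡ 11 (mod 17).
  Combine with x ≡ 11 (mod 12): write x = 11 + 17·t and require 11 + 17·t ≡ 11 (mod 12), i.e. 17·t ≡ 11 − 11 ≡ 0 (mod 12). Since 17^(−1) ≡ 5 (mod 12) (17 ≡ 5 (mod 12)), t ≡ 5·0 ≡ 0 (mod 12). So x ≡ 11 + 17·0 = 11 (mod 204).
Unique solution in [0, 204): x = 11.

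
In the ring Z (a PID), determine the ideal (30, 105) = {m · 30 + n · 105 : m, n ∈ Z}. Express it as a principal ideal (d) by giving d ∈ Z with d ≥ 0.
(30, 105) = (15); d = 15

In the PID Z, (a, b) is generated by gcd(a, b). Compute gcd(105, 30) with the extended Euclidean algorithm, tracking rows (r, s, t) with s·105 + t·30 = r:
  row A: (105, 1, 0)   [1·105 + 0·30 = 105]
  row B: (30, 0, 1)   [0·105 + 1·30 = 30]
  105 = 3·30 + 15   → row C = row A − 3·row B = (15, 1, −3)   [check: 1·105 − 3·30 = 15]
  30 = 2·15 + 0   → remainder 0, stop. gcd = 15 (last nonzero row C).
So gcd(30, 105) = 15, with Bézout identity 1·105 − 3·30 = 15. Containment (⊇): the Bézout identity exhibits 15 as an element of (30, 105), giving (15) ⊆ (30, 105). Containment (⊆): since 15 | 30 and 15 | 105 (30 = 15·2, 105 = 15·7), every Z-linear combination of 30 and 105 is divisible by 15, so (30, 105) ⊆ (15). Therefore (30, 105) = (15), d = 15.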